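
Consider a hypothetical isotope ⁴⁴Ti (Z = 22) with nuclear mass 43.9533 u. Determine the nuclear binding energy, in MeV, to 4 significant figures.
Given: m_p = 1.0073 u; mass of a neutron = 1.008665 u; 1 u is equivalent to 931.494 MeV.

370.7 MeV

With 22 protons and 22 neutrons (A = 44):
Σm = 22·m_p + 22·m_n = 22.1606 + 22.190630 = 44.351230 u
Δm = 44.351230 − 43.9533 = 0.397930 u
Binding energy = Δm·c² = 0.397930 × 931.494 MeV/u = 370.669 MeV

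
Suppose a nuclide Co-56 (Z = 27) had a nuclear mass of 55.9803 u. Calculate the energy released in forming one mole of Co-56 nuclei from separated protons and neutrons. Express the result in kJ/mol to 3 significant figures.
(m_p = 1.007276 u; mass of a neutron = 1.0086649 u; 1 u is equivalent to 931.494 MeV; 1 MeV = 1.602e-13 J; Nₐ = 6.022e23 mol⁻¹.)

Mass of separated nucleons = 27(1.007276) + 29(1.0086649) = 27.196452 + 29.2512821 = 56.4477341 u
Δm = 56.4477341 − 55.9803 = 0.4674341 u
E_B = 0.4674341 × 931.494 = 435.412 MeV
Per nucleus in joules: 435.412 MeV × 1.602e-13 J/MeV = 6.9753e-11 J
Per mole: 6.9753e-11 J × 6.022e23 mol⁻¹ = 4.2005e+13 J/mol

4.20e+10 kJ/mol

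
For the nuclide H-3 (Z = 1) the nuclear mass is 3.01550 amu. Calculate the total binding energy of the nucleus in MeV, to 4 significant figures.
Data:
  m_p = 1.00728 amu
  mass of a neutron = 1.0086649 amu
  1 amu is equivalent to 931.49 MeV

Σm = 1·m_p + 2·m_n = 1.00728 + 2.0173298 = 3.0246098 amu
The mass defect is 3.0246098 − 3.01550 = 0.0091098 amu.
Binding energy = Δm·c² = 0.0091098 × 931.49 MeV/amu = 8.48569 MeV

8.486 MeV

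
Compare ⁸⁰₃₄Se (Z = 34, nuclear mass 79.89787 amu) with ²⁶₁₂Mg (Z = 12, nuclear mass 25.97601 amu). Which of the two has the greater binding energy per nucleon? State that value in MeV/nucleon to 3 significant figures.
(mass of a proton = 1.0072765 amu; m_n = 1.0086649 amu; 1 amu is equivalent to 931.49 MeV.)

⁸⁰₃₄Se; 8.71 MeV/nucleon

⁸⁰₃₄Se: Σm = 34(1.0072765) + 46(1.0086649) = 80.6459864 amu; Δm = 0.7481164 amu; E_B = 696.86 MeV; E_B/A = 8.711 MeV
²⁶₁₂Mg: Σm = 12(1.0072765) + 14(1.0086649) = 26.2086266 amu; Δm = 0.2326166 amu; E_B = 216.68 MeV; E_B/A = 8.334 MeV
⁸⁰₃₄Se has the higher binding energy per nucleon, so it is the more tightly bound nucleus.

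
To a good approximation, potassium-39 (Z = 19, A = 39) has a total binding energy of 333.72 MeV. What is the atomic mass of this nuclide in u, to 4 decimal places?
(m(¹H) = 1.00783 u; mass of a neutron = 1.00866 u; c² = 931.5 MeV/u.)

38.9637 u

Mass defect = 333.72 MeV / (931.5 MeV/u) = 0.358261 u
Constituent mass = 19(1.00783) + 20(1.00866) = 39.32197 u
Atomic mass = 39.32197 − 0.358261 = 38.963709 u ≈ 38.9637 u (to 4 decimal places)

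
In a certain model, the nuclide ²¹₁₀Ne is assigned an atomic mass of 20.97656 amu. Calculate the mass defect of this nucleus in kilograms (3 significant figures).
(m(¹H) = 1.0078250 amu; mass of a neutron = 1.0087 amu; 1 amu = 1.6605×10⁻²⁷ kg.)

Z = 10, so N = A − Z = 21 − 10 = 11.
Σm = 10·m(¹H) + 11·m_n = 10.0782500 + 11.0957 = 21.1739500 amu
Δm = 21.1739500 − 20.97656 = 0.1973900 amu
In SI units: 0.1973900 amu × 1.6605×10⁻²⁷ kg/amu = 3.2777e-28 kg

3.28e-28 kg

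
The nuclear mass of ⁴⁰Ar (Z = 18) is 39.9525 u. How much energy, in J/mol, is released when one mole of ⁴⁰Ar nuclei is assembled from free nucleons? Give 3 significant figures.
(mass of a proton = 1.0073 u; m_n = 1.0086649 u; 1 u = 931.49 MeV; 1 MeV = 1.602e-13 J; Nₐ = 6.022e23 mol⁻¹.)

Σm = 18·m_p + 22·m_n = 18.1314 + 22.1906278 = 40.3220278 u
The mass defect is 40.3220278 − 39.9525 = 0.3695278 u.
Binding energy = Δm·c² = 0.3695278 × 931.49 MeV/u = 344.211 MeV
Per nucleus in joules: 344.211 MeV × 1.602e-13 J/MeV = 5.5143e-11 J
Per mole: 5.5143e-11 J × 6.022e23 mol⁻¹ = 3.3207e+13 J/mol

3.32e+13 J/mol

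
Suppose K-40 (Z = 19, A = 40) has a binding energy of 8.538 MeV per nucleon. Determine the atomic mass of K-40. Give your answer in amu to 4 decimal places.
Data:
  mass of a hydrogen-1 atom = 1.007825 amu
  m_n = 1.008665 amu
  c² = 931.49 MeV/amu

39.9640 amu

Total binding energy = 40 × 8.538 = 341.520 MeV
Mass defect = 341.520 MeV / (931.49 MeV/amu) = 0.366638 amu
Constituent mass = 19(1.007825) + 21(1.008665) = 40.330640 amu
Atomic mass = 40.330640 − 0.366638 = 39.964002 amu ≈ 39.9640 amu (to 4 decimal places)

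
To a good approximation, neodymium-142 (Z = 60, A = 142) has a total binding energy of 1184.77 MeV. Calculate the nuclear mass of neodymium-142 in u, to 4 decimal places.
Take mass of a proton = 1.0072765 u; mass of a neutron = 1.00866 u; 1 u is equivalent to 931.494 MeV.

Mass defect = 1184.77 MeV / (931.494 MeV/u) = 1.271903 u
Constituent mass = 60(1.0072765) + 82(1.00866) = 143.1467100 u
Nuclear mass = 143.1467100 − 1.271903 = 141.8748070 u ≈ 141.8748 u (to 4 decimal places)

141.8748 u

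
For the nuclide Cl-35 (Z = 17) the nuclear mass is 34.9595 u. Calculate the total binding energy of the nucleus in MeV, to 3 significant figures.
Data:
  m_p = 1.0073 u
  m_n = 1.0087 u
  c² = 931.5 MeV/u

Mass of separated nucleons = 17(1.0073) + 18(1.0087) = 17.1241 + 18.1566 = 35.2807 u
The mass defect is 35.2807 − 34.9595 = 0.3212 u.
Converting to energy: 0.3212 u × 931.5 MeV/u = 299.198 MeV

299 MeV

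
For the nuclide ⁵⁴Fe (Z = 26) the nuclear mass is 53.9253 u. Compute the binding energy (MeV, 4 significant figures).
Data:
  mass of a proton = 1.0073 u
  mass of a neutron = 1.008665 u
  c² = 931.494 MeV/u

472.4 MeV

Z = 26, so N = A − Z = 54 − 26 = 28.
Mass of separated nucleons = 26(1.0073) + 28(1.008665) = 26.1898 + 28.242620 = 54.432420 u
Δm = 54.432420 − 53.9253 = 0.507120 u
Converting to energy: 0.507120 u × 931.494 MeV/u = 472.379 MeV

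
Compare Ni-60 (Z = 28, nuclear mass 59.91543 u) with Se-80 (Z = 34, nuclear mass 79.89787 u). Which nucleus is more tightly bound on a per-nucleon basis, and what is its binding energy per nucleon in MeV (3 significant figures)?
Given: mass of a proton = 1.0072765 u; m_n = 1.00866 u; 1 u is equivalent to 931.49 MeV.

Ni-60; 8.78 MeV/nucleon

Ni-60: Σm = 28(1.0072765) + 32(1.00866) = 60.4808620 u; Δm = 0.5654320 u; E_B = 526.69 MeV; E_B/A = 8.778 MeV
Se-80: Σm = 34(1.0072765) + 46(1.00866) = 80.6457610 u; Δm = 0.7478910 u; E_B = 696.65 MeV; E_B/A = 8.708 MeV
Ni-60 has the higher binding energy per nucleon, so it is the more tightly bound nucleus.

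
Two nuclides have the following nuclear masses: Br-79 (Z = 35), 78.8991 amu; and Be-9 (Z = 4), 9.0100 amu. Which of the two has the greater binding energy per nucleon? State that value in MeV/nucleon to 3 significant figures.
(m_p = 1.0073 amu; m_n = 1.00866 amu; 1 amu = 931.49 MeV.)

Br-79; 8.70 MeV/nucleon

Br-79: Σm = 35(1.0073) + 44(1.00866) = 79.63654 amu; Δm = 0.73744 amu; E_B = 686.92 MeV; E_B/A = 8.695 MeV
Be-9: Σm = 4(1.0073) + 5(1.00866) = 9.07250 amu; Δm = 0.06250 amu; E_B = 58.218 MeV; E_B/A = 6.469 MeV
Br-79 has the higher binding energy per nucleon, so it is the more tightly bound nucleus.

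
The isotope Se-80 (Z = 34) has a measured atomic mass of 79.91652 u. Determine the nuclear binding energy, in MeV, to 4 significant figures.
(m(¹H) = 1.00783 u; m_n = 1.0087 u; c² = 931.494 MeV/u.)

The nucleus contains 34 protons and 80 − 34 = 46 neutrons.
Mass of separated nucleons = 34(1.00783) + 46(1.0087) = 34.26622 + 46.4002 = 80.66642 u
The mass defect is 80.66642 − 79.91652 = 0.74990 u.
Binding energy = Δm·c² = 0.74990 × 931.494 MeV/u = 698.527 MeV

698.5 MeV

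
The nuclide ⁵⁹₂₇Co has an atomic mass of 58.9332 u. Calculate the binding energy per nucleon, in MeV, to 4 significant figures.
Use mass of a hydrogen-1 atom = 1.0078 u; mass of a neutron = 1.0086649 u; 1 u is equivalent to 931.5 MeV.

The nucleus contains 27 protons and 59 − 27 = 32 neutrons.
Σm = 27·m(¹H) + 32·m_n = 27.2106 + 32.2772768 = 59.4878768 u
The mass defect is 59.4878768 − 58.9332 = 0.5546768 u.
E_B = 0.5546768 × 931.5 = 516.681 MeV
Dividing by A = 59 gives 8.757 MeV per nucleon.

8.757 MeV/nucleon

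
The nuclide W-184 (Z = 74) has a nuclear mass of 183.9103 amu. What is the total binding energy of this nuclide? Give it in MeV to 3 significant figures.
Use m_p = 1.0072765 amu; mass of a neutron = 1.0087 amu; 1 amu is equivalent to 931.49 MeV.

1480 MeV

Σm = 74·m_p + 110·m_n = 74.5384610 + 110.9570 = 185.4954610 amu
The mass defect is 185.4954610 − 183.9103 = 1.5851610 amu.
Binding energy = Δm·c² = 1.5851610 × 931.49 MeV/amu = 1476.56 MeV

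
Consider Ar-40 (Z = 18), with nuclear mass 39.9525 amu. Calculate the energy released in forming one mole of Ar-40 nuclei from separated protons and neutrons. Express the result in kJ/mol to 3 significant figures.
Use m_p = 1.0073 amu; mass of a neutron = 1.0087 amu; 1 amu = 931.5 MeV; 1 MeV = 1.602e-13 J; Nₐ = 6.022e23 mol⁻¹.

3.33e+10 kJ/mol

Total constituent mass: 18 × 1.0073 + 22 × 1.0087 = 40.3228 amu
Mass defect Δm = 40.3228 − 39.9525 = 0.3703 amu
Converting to energy: 0.3703 amu × 931.5 MeV/amu = 344.934 MeV
Per nucleus in joules: 344.934 MeV × 1.602e-13 J/MeV = 5.5258e-11 J
Per mole: 5.5258e-11 J × 6.022e23 mol⁻¹ = 3.3276e+13 J/mol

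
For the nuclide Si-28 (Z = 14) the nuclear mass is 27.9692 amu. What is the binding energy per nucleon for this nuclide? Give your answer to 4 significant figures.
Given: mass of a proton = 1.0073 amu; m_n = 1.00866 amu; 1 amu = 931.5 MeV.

Mass of separated nucleons = 14(1.0073) + 14(1.00866) = 14.1022 + 14.12124 = 28.22344 amu
Δm = 28.22344 − 27.9692 = 0.25424 amu
E_B = 0.25424 × 931.5 = 236.825 MeV
Per nucleon: 236.825 / 28 = 8.458 MeV

8.458 MeV/nucleon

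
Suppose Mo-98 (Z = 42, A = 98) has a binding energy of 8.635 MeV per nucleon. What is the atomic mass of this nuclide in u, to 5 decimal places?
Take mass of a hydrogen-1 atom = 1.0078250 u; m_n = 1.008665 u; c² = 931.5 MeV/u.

Total binding energy = 98 × 8.635 = 846.230 MeV
Mass defect = 846.230 MeV / (931.5 MeV/u) = 0.9084595 u
Constituent mass = 42(1.0078250) + 56(1.008665) = 98.8138900 u
Atomic mass = 98.8138900 − 0.9084595 = 97.9054305 u ≈ 97.90543 u (to 5 decimal places)

97.90543 u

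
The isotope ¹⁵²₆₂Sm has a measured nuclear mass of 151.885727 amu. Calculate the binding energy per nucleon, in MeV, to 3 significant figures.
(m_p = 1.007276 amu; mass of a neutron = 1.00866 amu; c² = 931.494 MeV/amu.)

Z = 62, so N = A − Z = 152 − 62 = 90.
Total constituent mass: 62 × 1.007276 + 90 × 1.00866 = 153.230512 amu
The mass defect is 153.230512 − 151.885727 = 1.344785 amu.
Binding energy = Δm·c² = 1.344785 × 931.494 MeV/amu = 1252.66 MeV
Per nucleon: 1252.66 / 152 = 8.241 MeV

8.24 MeV/nucleon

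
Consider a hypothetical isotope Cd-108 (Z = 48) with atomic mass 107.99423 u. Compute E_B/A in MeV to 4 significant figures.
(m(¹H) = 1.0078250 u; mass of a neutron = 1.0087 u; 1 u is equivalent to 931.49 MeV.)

7.791 MeV/nucleon

With 48 protons and 60 neutrons (A = 108):
Total constituent mass: 48 × 1.0078250 + 60 × 1.0087 = 108.8976000 u
The mass defect is 108.8976000 − 107.99423 = 0.9033700 u.
E_B = 0.9033700 × 931.49 = 841.480 MeV
Dividing by A = 108 gives 7.791 MeV per nucleon.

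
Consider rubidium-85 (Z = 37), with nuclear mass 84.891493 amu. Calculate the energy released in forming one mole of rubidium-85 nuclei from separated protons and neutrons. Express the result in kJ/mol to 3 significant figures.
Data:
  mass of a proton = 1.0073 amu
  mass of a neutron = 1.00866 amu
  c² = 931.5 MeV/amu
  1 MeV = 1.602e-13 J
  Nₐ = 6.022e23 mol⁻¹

The nucleus contains 37 protons and 85 − 37 = 48 neutrons.
Σm = 37·m_p + 48·m_n = 37.2701 + 48.41568 = 85.68578 amu
The mass defect is 85.68578 − 84.891493 = 0.794287 amu.
E_B = 0.794287 × 931.5 = 739.878 MeV
Per nucleus in joules: 739.878 MeV × 1.602e-13 J/MeV = 1.1853e-10 J
Per mole: 1.1853e-10 J × 6.022e23 mol⁻¹ = 7.1379e+13 J/mol

7.14e+10 kJ/mol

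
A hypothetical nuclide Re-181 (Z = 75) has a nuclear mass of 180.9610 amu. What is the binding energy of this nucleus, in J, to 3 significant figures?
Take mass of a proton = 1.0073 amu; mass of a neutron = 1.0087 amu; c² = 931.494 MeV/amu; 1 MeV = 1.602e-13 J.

2.25e-10 J

Total constituent mass: 75 × 1.0073 + 106 × 1.0087 = 182.4697 amu
Mass defect Δm = 182.4697 − 180.9610 = 1.5087 amu
E_B = 1.5087 × 931.494 = 1405.34 MeV
In joules: 1405.34 MeV × 1.602e-13 J/MeV = 2.2514e-10 J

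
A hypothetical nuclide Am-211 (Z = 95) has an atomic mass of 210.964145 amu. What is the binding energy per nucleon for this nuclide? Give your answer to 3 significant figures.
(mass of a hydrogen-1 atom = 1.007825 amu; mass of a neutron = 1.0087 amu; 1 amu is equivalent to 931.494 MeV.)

The nucleus contains 95 protons and 211 − 95 = 116 neutrons.
Mass of separated nucleons = 95(1.007825) + 116(1.0087) = 95.743375 + 117.0092 = 212.752575 amu
Δm = 212.752575 − 210.964145 = 1.788430 amu
Binding energy = Δm·c² = 1.788430 × 931.494 MeV/amu = 1665.91 MeV
Dividing by A = 211 gives 7.895 MeV per nucleon.

7.90 MeV/nucleon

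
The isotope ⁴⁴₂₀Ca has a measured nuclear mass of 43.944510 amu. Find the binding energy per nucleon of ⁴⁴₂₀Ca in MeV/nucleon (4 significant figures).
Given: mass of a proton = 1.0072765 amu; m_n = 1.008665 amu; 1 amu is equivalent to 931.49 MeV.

Z = 20, so N = A − Z = 44 − 20 = 24.
Σm = 20·m_p + 24·m_n = 20.1455300 + 24.207960 = 44.3534900 amu
Δm = 44.3534900 − 43.944510 = 0.4089800 amu
Binding energy = Δm·c² = 0.4089800 × 931.49 MeV/amu = 380.961 MeV
BE/A = 380.961 MeV / 44 = 8.658 MeV/nucleon

8.658 MeV/nucleon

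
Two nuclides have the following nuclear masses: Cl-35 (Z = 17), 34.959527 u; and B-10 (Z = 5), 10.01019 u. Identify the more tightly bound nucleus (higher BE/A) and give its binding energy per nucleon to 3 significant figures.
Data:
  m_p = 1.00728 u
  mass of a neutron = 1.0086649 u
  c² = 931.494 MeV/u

Cl-35: Σm = 17(1.00728) + 18(1.0086649) = 35.2797282 u; Δm = 0.3202012 u; E_B = 298.27 MeV; E_B/A = 8.522 MeV
B-10: Σm = 5(1.00728) + 5(1.0086649) = 10.0797245 u; Δm = 0.0695345 u; E_B = 64.771 MeV; E_B/A = 6.477 MeV
Cl-35 has the higher binding energy per nucleon, so it is the more tightly bound nucleus.

Cl-35; 8.52 MeV/nucleon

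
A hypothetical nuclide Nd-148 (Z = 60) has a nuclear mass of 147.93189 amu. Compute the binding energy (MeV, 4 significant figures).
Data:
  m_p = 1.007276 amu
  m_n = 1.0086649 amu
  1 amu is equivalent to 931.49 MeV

1180 MeV

Mass of separated nucleons = 60(1.007276) + 88(1.0086649) = 60.436560 + 88.7625112 = 149.1990712 amu
Mass defect Δm = 149.1990712 − 147.93189 = 1.2671812 amu
Binding energy = Δm·c² = 1.2671812 × 931.49 MeV/amu = 1180.37 MeV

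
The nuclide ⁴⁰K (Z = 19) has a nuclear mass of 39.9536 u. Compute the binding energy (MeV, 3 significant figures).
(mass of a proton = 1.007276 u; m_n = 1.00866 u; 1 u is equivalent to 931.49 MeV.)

341 MeV

With 19 protons and 21 neutrons (A = 40):
Mass of separated nucleons = 19(1.007276) + 21(1.00866) = 19.138244 + 21.18186 = 40.320104 u
The mass defect is 40.320104 − 39.9536 = 0.366504 u.
Binding energy = Δm·c² = 0.366504 × 931.49 MeV/u = 341.395 MeV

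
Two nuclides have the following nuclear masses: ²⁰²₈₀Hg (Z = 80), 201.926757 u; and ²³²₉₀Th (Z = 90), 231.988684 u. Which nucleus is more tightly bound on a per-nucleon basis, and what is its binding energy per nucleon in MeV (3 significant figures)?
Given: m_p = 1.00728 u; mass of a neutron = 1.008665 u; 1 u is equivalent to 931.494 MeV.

²⁰²₈₀Hg; 7.90 MeV/nucleon

²⁰²₈₀Hg: Σm = 80(1.00728) + 122(1.008665) = 203.639530 u; Δm = 1.712773 u; E_B = 1595.4 MeV; E_B/A = 7.898 MeV
²³²₉₀Th: Σm = 90(1.00728) + 142(1.008665) = 233.885630 u; Δm = 1.896946 u; E_B = 1767.0 MeV; E_B/A = 7.616 MeV
²⁰²₈₀Hg has the higher binding energy per nucleon, so it is the more tightly bound nucleus.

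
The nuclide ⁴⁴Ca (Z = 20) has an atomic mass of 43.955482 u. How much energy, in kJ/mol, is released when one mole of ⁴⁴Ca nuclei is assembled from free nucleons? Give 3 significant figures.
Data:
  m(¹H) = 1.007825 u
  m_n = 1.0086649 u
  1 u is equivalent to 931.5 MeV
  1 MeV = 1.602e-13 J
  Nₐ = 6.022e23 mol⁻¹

Z = 20, so N = A − Z = 44 − 20 = 24.
Mass of separated nucleons = 20(1.007825) + 24(1.0086649) = 20.156500 + 24.2079576 = 44.3644576 u
Δm = 44.3644576 − 43.955482 = 0.4089756 u
Converting to energy: 0.4089756 u × 931.5 MeV/u = 380.961 MeV
Per nucleus in joules: 380.961 MeV × 1.602e-13 J/MeV = 6.1030e-11 J
Per mole: 6.1030e-11 J × 6.022e23 mol⁻¹ = 3.6752e+13 J/mol

3.68e+10 kJ/mol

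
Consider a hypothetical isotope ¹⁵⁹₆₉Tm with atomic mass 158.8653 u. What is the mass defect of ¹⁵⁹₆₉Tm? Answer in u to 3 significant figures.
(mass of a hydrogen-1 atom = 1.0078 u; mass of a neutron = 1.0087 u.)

Σm = 69·m(¹H) + 90·m_n = 69.5382 + 90.7830 = 160.3212 u
Mass defect Δm = 160.3212 − 158.8653 = 1.4559 u

1.46 u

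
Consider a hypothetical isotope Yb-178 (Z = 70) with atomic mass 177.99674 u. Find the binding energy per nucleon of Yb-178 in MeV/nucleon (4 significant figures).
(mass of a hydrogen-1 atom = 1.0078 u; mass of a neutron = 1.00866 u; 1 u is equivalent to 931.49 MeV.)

Z = 70, so N = A − Z = 178 − 70 = 108.
Total constituent mass: 70 × 1.0078 + 108 × 1.00866 = 179.48128 u
Δm = 179.48128 − 177.99674 = 1.48454 u
E_B = 1.48454 × 931.49 = 1382.83 MeV
BE/A = 1382.83 MeV / 178 = 7.769 MeV/nucleon

7.769 MeV/nucleon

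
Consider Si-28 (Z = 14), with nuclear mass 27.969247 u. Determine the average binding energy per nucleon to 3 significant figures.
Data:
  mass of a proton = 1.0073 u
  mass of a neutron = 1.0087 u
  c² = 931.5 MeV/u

The nucleus contains 14 protons and 28 − 14 = 14 neutrons.
Σm = 14·m_p + 14·m_n = 14.1022 + 14.1218 = 28.2240 u
Δm = 28.2240 − 27.969247 = 0.254753 u
Binding energy = Δm·c² = 0.254753 × 931.5 MeV/u = 237.302 MeV
Dividing by A = 28 gives 8.475 MeV per nucleon.

8.48 MeV/nucleon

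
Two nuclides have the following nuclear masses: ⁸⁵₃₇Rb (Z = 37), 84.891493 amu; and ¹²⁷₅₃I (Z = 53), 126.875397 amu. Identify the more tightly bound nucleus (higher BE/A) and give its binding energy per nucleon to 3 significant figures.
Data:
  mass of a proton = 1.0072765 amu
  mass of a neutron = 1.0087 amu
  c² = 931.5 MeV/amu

⁸⁵₃₇Rb; 8.72 MeV/nucleon

⁸⁵₃₇Rb: Σm = 37(1.0072765) + 48(1.0087) = 85.6868305 amu; Δm = 0.7953375 amu; E_B = 740.86 MeV; E_B/A = 8.716 MeV
¹²⁷₅₃I: Σm = 53(1.0072765) + 74(1.0087) = 128.0294545 amu; Δm = 1.1540575 amu; E_B = 1075.0 MeV; E_B/A = 8.4646 MeV
⁸⁵₃₇Rb has the higher binding energy per nucleon, so it is the more tightly bound nucleus.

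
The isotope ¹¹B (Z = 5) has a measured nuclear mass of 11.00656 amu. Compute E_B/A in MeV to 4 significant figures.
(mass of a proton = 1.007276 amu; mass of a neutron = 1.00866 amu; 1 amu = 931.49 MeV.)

6.925 MeV/nucleon

With 5 protons and 6 neutrons (A = 11):
Σm = 5·m_p + 6·m_n = 5.036380 + 6.05196 = 11.088340 amu
Mass defect Δm = 11.088340 − 11.00656 = 0.081780 amu
E_B = 0.081780 × 931.49 = 76.1773 MeV
BE/A = 76.1773 MeV / 11 = 6.925 MeV/nucleon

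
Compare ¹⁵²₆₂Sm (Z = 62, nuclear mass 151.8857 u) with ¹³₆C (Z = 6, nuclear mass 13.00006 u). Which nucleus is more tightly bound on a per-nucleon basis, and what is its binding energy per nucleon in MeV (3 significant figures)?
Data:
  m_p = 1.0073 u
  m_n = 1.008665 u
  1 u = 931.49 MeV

¹⁵²₆₂Sm; 8.25 MeV/nucleon

¹⁵²₆₂Sm: Σm = 62(1.0073) + 90(1.008665) = 153.232450 u; Δm = 1.346750 u; E_B = 1254.5 MeV; E_B/A = 8.253 MeV
¹³₆C: Σm = 6(1.0073) + 7(1.008665) = 13.104455 u; Δm = 0.104395 u; E_B = 97.243 MeV; E_B/A = 7.480 MeV
¹⁵²₆₂Sm has the higher binding energy per nucleon, so it is the more tightly bound nucleus.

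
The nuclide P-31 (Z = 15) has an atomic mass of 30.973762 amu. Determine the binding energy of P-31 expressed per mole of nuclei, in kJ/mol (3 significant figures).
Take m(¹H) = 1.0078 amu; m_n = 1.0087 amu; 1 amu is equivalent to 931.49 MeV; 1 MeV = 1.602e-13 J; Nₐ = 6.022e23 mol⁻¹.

Σm = 15·m(¹H) + 16·m_n = 15.1170 + 16.1392 = 31.2562 amu
Mass defect Δm = 31.2562 − 30.973762 = 0.282438 amu
Converting to energy: 0.282438 amu × 931.49 MeV/amu = 263.088 MeV
Per nucleus in joules: 263.088 MeV × 1.602e-13 J/MeV = 4.2147e-11 J
Per mole: 4.2147e-11 J × 6.022e23 mol⁻¹ = 2.5381e+13 J/mol

2.54e+10 kJ/mol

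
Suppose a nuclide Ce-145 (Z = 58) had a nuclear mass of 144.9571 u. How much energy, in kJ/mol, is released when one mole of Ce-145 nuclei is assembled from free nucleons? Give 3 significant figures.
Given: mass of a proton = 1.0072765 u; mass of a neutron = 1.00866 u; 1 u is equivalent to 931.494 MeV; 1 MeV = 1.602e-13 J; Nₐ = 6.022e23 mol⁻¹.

The nucleus contains 58 protons and 145 − 58 = 87 neutrons.
Mass of separated nucleons = 58(1.0072765) + 87(1.00866) = 58.4220370 + 87.75342 = 146.1754570 u
The mass defect is 146.1754570 − 144.9571 = 1.2183570 u.
Binding energy = Δm·c² = 1.2183570 × 931.494 MeV/u = 1134.89 MeV
Per nucleus in joules: 1134.89 MeV × 1.602e-13 J/MeV = 1.8181e-10 J
Per mole: 1.8181e-10 J × 6.022e23 mol⁻¹ = 1.0949e+14 J/mol

1.09e+11 kJ/mol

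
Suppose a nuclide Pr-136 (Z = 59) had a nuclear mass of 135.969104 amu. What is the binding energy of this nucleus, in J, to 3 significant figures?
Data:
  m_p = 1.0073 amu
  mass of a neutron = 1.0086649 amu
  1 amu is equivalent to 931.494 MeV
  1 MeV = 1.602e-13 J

The nucleus contains 59 protons and 136 − 59 = 77 neutrons.
Mass of separated nucleons = 59(1.0073) + 77(1.0086649) = 59.4307 + 77.6671973 = 137.0978973 amu
Mass defect Δm = 137.0978973 − 135.969104 = 1.1287933 amu
E_B = 1.1287933 × 931.494 = 1051.46 MeV
In joules: 1051.46 MeV × 1.602e-13 J/MeV = 1.6844e-10 J

1.68e-10 J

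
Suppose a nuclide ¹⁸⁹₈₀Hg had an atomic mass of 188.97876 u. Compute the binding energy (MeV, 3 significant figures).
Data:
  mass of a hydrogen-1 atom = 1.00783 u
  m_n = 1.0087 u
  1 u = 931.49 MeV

1490 MeV

Z = 80, so N = A − Z = 189 − 80 = 109.
Σm = 80·m(¹H) + 109·m_n = 80.62640 + 109.9483 = 190.57470 u
Δm = 190.57470 − 188.97876 = 1.59594 u
Converting to energy: 1.59594 u × 931.49 MeV/u = 1486.60 MeV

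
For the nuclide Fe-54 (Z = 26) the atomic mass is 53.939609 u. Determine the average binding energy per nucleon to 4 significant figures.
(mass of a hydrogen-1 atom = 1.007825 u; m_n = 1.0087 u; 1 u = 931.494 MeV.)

Σm = 26·m(¹H) + 28·m_n = 26.203450 + 28.2436 = 54.447050 u
The mass defect is 54.447050 − 53.939609 = 0.507441 u.
Converting to energy: 0.507441 u × 931.494 MeV/u = 472.678 MeV
BE/A = 472.678 MeV / 54 = 8.753 MeV/nucleon

8.753 MeV/nucleon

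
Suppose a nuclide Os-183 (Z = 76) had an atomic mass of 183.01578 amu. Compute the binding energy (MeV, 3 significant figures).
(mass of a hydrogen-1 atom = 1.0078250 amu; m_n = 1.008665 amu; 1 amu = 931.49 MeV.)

Σm = 76·m(¹H) + 107·m_n = 76.5947000 + 107.927155 = 184.5218550 amu
Mass defect Δm = 184.5218550 − 183.01578 = 1.5060750 amu
Converting to energy: 1.5060750 amu × 931.49 MeV/amu = 1402.89 MeV

1400 MeV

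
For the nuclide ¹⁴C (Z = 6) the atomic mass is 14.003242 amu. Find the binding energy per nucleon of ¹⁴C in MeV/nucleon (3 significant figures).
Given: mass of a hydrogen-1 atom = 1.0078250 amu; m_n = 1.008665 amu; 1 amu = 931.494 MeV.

Z = 6, so N = A − Z = 14 − 6 = 8.
Σm = 6·m(¹H) + 8·m_n = 6.0469500 + 8.069320 = 14.1162700 amu
Mass defect Δm = 14.1162700 − 14.003242 = 0.1130280 amu
E_B = 0.1130280 × 931.494 = 105.285 MeV
Dividing by A = 14 gives 7.520 MeV per nucleon.

7.52 MeV/nucleon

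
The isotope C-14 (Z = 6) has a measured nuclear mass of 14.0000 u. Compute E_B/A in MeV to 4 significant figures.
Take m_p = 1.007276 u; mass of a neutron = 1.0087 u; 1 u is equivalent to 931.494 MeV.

7.536 MeV/nucleon

The nucleus contains 6 protons and 14 − 6 = 8 neutrons.
Σm = 6·m_p + 8·m_n = 6.043656 + 8.0696 = 14.113256 u
Mass defect Δm = 14.113256 − 14.0000 = 0.113256 u
Converting to energy: 0.113256 u × 931.494 MeV/u = 105.497 MeV
BE/A = 105.497 MeV / 14 = 7.536 MeV/nucleon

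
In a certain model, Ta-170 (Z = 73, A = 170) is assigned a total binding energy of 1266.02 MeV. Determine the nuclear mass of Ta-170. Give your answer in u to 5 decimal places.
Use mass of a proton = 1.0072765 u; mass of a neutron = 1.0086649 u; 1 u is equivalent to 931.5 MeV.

170.01256 u

Mass defect = 1266.02 MeV / (931.5 MeV/u) = 1.3591197 u
Constituent mass = 73(1.0072765) + 97(1.0086649) = 171.3716798 u
Nuclear mass = 171.3716798 − 1.3591197 = 170.0125601 u ≈ 170.01256 u (to 5 decimal places)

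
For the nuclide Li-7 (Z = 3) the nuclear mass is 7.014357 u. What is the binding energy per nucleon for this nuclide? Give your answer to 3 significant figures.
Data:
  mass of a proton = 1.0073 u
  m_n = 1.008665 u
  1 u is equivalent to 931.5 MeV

Mass of separated nucleons = 3(1.0073) + 4(1.008665) = 3.0219 + 4.034660 = 7.056560 u
The mass defect is 7.056560 − 7.014357 = 0.042203 u.
Binding energy = Δm·c² = 0.042203 × 931.5 MeV/u = 39.3121 MeV
Dividing by A = 7 gives 5.616 MeV per nucleon.

5.62 MeV/nucleon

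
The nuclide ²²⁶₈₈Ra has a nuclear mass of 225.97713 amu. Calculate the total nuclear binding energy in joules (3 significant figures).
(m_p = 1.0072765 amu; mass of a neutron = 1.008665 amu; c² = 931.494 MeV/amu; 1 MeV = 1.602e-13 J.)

2.77e-10 J

The nucleus contains 88 protons and 226 − 88 = 138 neutrons.
Total constituent mass: 88 × 1.0072765 + 138 × 1.008665 = 227.8361020 amu
Mass defect Δm = 227.8361020 − 225.97713 = 1.8589720 amu
Converting to energy: 1.8589720 amu × 931.494 MeV/amu = 1731.62 MeV
In joules: 1731.62 MeV × 1.602e-13 J/MeV = 2.7741e-10 J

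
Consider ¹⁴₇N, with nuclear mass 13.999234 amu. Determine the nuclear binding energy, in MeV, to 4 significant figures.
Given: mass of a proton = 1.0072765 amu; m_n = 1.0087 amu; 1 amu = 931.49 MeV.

Mass of separated nucleons = 7(1.0072765) + 7(1.0087) = 7.0509355 + 7.0609 = 14.1118355 amu
Δm = 14.1118355 − 13.999234 = 0.1126015 amu
E_B = 0.1126015 × 931.49 = 104.887 MeV

104.9 MeV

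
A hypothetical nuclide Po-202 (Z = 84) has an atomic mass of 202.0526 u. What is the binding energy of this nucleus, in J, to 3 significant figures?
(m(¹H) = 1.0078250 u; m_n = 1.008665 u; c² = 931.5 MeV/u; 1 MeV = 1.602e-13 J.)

Σm = 84·m(¹H) + 118·m_n = 84.6573000 + 119.022470 = 203.6797700 u
The mass defect is 203.6797700 − 202.0526 = 1.6271700 u.
Converting to energy: 1.6271700 u × 931.5 MeV/u = 1515.71 MeV
In joules: 1515.71 MeV × 1.602e-13 J/MeV = 2.4282e-10 J

2.43e-10 J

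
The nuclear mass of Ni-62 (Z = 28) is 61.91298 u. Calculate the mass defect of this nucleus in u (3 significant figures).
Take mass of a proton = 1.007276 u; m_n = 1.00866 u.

0.585 u

Z = 28, so N = A − Z = 62 − 28 = 34.
Total constituent mass: 28 × 1.007276 + 34 × 1.00866 = 62.498168 u
The mass defect is 62.498168 − 61.91298 = 0.585188 u.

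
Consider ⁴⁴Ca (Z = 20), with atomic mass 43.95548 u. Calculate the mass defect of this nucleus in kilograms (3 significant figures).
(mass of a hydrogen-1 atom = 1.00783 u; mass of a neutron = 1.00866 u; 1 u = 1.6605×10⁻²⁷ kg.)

6.79e-28 kg

With 20 protons and 24 neutrons (A = 44):
Total constituent mass: 20 × 1.00783 + 24 × 1.00866 = 44.36444 u
Mass defect Δm = 44.36444 − 43.95548 = 0.40896 u
In SI units: 0.40896 u × 1.6605×10⁻²⁷ kg/u = 6.7908e-28 kg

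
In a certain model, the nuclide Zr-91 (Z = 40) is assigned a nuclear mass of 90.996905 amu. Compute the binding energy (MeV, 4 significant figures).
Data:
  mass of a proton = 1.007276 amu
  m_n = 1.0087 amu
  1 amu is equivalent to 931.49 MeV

Σm = 40·m_p + 51·m_n = 40.291040 + 51.4437 = 91.734740 amu
Mass defect Δm = 91.734740 − 90.996905 = 0.737835 amu
Binding energy = Δm·c² = 0.737835 × 931.49 MeV/amu = 687.286 MeV

687.3 MeV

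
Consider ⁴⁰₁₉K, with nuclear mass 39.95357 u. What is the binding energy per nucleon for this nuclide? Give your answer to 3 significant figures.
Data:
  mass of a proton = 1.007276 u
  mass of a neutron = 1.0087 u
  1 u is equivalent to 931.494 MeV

Z = 19, so N = A − Z = 40 − 19 = 21.
Σm = 19·m_p + 21·m_n = 19.138244 + 21.1827 = 40.320944 u
The mass defect is 40.320944 − 39.95357 = 0.367374 u.
Converting to energy: 0.367374 u × 931.494 MeV/u = 342.207 MeV
Per nucleon: 342.207 / 40 = 8.555 MeV

8.56 MeV/nucleon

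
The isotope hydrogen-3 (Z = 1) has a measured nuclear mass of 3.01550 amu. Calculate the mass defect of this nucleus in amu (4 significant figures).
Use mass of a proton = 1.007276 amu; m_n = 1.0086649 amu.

Total constituent mass: 1 × 1.007276 + 2 × 1.0086649 = 3.0246058 amu
Δm = 3.0246058 − 3.01550 = 0.0091058 amu

0.009106 amu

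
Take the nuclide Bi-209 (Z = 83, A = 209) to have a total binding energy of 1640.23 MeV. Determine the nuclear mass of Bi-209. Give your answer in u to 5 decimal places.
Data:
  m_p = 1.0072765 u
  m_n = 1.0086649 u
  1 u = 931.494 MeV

208.93487 u

Mass defect = 1640.23 MeV / (931.494 MeV/u) = 1.7608594 u
Constituent mass = 83(1.0072765) + 126(1.0086649) = 210.6957269 u
Nuclear mass = 210.6957269 − 1.7608594 = 208.9348675 u ≈ 208.93487 u (to 5 decimal places)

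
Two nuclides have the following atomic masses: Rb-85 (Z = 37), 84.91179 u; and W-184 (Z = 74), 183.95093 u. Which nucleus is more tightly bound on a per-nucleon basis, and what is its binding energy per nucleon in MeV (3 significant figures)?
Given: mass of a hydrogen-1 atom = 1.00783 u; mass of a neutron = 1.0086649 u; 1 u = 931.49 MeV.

Rb-85; 8.70 MeV/nucleon

Rb-85: Σm = 37(1.00783) + 48(1.0086649) = 85.7056252 u; Δm = 0.7938352 u; E_B = 739.45 MeV; E_B/A = 8.699 MeV
W-184: Σm = 74(1.00783) + 110(1.0086649) = 185.5325590 u; Δm = 1.5816290 u; E_B = 1473.3 MeV; E_B/A = 8.007 MeV
Rb-85 has the higher binding energy per nucleon, so it is the more tightly bound nucleus.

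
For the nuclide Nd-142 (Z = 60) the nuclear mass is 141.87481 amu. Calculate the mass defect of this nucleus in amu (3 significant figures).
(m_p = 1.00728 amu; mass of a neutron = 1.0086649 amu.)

1.27 amu

Mass of separated nucleons = 60(1.00728) + 82(1.0086649) = 60.43680 + 82.7105218 = 143.1473218 amu
Mass defect Δm = 143.1473218 − 141.87481 = 1.2725118 amu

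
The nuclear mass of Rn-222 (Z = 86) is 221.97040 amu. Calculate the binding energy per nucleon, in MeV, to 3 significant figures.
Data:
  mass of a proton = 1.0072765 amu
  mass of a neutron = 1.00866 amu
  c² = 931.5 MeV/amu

7.69 MeV/nucleon

Z = 86, so N = A − Z = 222 − 86 = 136.
Mass of separated nucleons = 86(1.0072765) + 136(1.00866) = 86.6257790 + 137.17776 = 223.8035390 amu
Δm = 223.8035390 − 221.97040 = 1.8331390 amu
Converting to energy: 1.8331390 amu × 931.5 MeV/amu = 1707.57 MeV
Dividing by A = 222 gives 7.692 MeV per nucleon.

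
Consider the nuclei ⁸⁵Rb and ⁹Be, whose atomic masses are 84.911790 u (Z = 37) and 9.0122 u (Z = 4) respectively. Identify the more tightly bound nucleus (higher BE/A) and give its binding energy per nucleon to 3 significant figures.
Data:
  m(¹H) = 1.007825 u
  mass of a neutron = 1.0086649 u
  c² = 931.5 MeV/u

⁸⁵Rb; 8.70 MeV/nucleon

⁸⁵Rb: Σm = 37(1.007825) + 48(1.0086649) = 85.7054402 u; Δm = 0.7936502 u; E_B = 739.285 MeV; E_B/A = 8.697 MeV
⁹Be: Σm = 4(1.007825) + 5(1.0086649) = 9.0746245 u; Δm = 0.0624245 u; E_B = 58.148 MeV; E_B/A = 6.461 MeV
⁸⁵Rb has the higher binding energy per nucleon, so it is the more tightly bound nucleus.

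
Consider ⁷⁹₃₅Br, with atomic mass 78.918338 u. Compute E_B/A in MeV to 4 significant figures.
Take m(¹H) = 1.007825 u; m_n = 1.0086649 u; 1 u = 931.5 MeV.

The nucleus contains 35 protons and 79 − 35 = 44 neutrons.
Total constituent mass: 35 × 1.007825 + 44 × 1.0086649 = 79.6551306 u
The mass defect is 79.6551306 − 78.918338 = 0.7367926 u.
Binding energy = Δm·c² = 0.7367926 × 931.5 MeV/u = 686.322 MeV
Per nucleon: 686.322 / 79 = 8.688 MeV

8.688 MeV/nucleon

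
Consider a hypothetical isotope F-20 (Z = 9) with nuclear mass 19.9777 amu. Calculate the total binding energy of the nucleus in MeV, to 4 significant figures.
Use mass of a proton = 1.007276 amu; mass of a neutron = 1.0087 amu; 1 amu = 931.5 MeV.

170.9 MeV

With 9 protons and 11 neutrons (A = 20):
Mass of separated nucleons = 9(1.007276) + 11(1.0087) = 9.065484 + 11.0957 = 20.161184 amu
The mass defect is 20.161184 − 19.9777 = 0.183484 amu.
Binding energy = Δm·c² = 0.183484 × 931.5 MeV/amu = 170.915 MeV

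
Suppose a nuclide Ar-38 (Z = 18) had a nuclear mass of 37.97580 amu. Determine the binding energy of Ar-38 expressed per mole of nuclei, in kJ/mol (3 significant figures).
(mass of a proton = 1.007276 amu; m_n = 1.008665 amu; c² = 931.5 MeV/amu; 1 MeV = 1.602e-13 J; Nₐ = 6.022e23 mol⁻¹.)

Z = 18, so N = A − Z = 38 − 18 = 20.
Total constituent mass: 18 × 1.007276 + 20 × 1.008665 = 38.304268 amu
Δm = 38.304268 − 37.97580 = 0.328468 amu
E_B = 0.328468 × 931.5 = 305.968 MeV
Per nucleus in joules: 305.968 MeV × 1.602e-13 J/MeV = 4.9016e-11 J
Per mole: 4.9016e-11 J × 6.022e23 mol⁻¹ = 2.9517e+13 J/mol

2.95e+10 kJ/mol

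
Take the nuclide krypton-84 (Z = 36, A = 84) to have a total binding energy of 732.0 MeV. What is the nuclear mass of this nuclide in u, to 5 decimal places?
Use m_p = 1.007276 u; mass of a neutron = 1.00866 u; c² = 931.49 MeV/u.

83.89178 u

Mass defect = 732.0 MeV / (931.49 MeV/u) = 0.7858377 u
Constituent mass = 36(1.007276) + 48(1.00866) = 84.677616 u
Nuclear mass = 84.677616 − 0.7858377 = 83.8917783 u ≈ 83.89178 u (to 5 decimal places)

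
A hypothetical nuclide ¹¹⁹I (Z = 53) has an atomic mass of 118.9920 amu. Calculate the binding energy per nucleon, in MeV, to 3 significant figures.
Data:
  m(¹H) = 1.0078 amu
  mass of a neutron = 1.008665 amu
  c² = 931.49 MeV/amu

7.78 MeV/nucleon

The nucleus contains 53 protons and 119 − 53 = 66 neutrons.
Σm = 53·m(¹H) + 66·m_n = 53.4134 + 66.571890 = 119.985290 amu
The mass defect is 119.985290 − 118.9920 = 0.993290 amu.
E_B = 0.993290 × 931.49 = 925.240 MeV
Per nucleon: 925.240 / 119 = 7.775 MeV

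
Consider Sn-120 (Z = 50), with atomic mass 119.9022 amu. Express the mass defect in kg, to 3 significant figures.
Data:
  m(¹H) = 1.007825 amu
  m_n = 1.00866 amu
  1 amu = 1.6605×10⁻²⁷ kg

The nucleus contains 50 protons and 120 − 50 = 70 neutrons.
Mass of separated nucleons = 50(1.007825) + 70(1.00866) = 50.391250 + 70.60620 = 120.997450 amu
The mass defect is 120.997450 − 119.9022 = 1.095250 amu.
In SI units: 1.095250 amu × 1.6605×10⁻²⁷ kg/amu = 1.8187e-27 kg

1.82e-27 kg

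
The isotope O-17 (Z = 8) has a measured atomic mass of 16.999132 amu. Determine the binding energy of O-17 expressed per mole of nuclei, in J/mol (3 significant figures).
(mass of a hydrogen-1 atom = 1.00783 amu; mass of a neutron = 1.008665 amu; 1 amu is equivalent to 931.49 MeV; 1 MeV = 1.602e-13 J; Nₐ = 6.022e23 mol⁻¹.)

1.27e+13 J/mol

The nucleus contains 8 protons and 17 − 8 = 9 neutrons.
Mass of separated nucleons = 8(1.00783) + 9(1.008665) = 8.06264 + 9.077985 = 17.140625 amu
Mass defect Δm = 17.140625 − 16.999132 = 0.141493 amu
Binding energy = Δm·c² = 0.141493 × 931.49 MeV/amu = 131.799 MeV
Per nucleus in joules: 131.799 MeV × 1.602e-13 J/MeV = 2.1114e-11 J
Per mole: 2.1114e-11 J × 6.022e23 mol⁻¹ = 1.2715e+13 J/mol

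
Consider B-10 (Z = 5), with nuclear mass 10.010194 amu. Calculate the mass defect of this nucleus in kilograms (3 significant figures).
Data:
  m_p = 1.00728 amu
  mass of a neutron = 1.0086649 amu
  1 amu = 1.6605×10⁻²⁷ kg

The nucleus contains 5 protons and 10 − 5 = 5 neutrons.
Σm = 5·m_p + 5·m_n = 5.03640 + 5.0433245 = 10.0797245 amu
The mass defect is 10.0797245 − 10.010194 = 0.0695305 amu.
In SI units: 0.0695305 amu × 1.6605×10⁻²⁷ kg/amu = 1.1546e-28 kg

1.15e-28 kg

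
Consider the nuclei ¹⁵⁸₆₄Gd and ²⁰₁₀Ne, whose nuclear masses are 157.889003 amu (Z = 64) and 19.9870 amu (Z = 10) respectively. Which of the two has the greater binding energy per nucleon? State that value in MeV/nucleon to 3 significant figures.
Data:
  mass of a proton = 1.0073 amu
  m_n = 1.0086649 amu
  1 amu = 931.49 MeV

¹⁵⁸₆₄Gd; 8.21 MeV/nucleon

¹⁵⁸₆₄Gd: Σm = 64(1.0073) + 94(1.0086649) = 159.2817006 amu; Δm = 1.3926976 amu; E_B = 1297.3 MeV; E_B/A = 8.211 MeV
²⁰₁₀Ne: Σm = 10(1.0073) + 10(1.0086649) = 20.1596490 amu; Δm = 0.1726490 amu; E_B = 160.82 MeV; E_B/A = 8.041 MeV
¹⁵⁸₆₄Gd has the higher binding energy per nucleon, so it is the more tightly bound nucleus.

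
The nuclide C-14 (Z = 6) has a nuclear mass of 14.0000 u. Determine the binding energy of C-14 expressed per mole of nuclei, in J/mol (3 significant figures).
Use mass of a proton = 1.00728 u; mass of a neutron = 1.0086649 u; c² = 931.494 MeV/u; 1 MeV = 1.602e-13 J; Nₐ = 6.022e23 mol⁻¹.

The nucleus contains 6 protons and 14 − 6 = 8 neutrons.
Σm = 6·m_p + 8·m_n = 6.04368 + 8.0693192 = 14.1129992 u
The mass defect is 14.1129992 − 14.0000 = 0.1129992 u.
Binding energy = Δm·c² = 0.1129992 × 931.494 MeV/u = 105.258 MeV
Per nucleus in joules: 105.258 MeV × 1.602e-13 J/MeV = 1.6862e-11 J
Per mole: 1.6862e-11 J × 6.022e23 mol⁻¹ = 1.0154e+13 J/mol

1.02e+13 J/mol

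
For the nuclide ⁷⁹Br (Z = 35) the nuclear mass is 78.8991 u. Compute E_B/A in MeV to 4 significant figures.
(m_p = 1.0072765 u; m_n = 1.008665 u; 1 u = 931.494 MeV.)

8.688 MeV/nucleon

Σm = 35·m_p + 44·m_n = 35.2546775 + 44.381260 = 79.6359375 u
Δm = 79.6359375 − 78.8991 = 0.7368375 u
Binding energy = Δm·c² = 0.7368375 × 931.494 MeV/u = 686.360 MeV
Dividing by A = 79 gives 8.688 MeV per nucleon.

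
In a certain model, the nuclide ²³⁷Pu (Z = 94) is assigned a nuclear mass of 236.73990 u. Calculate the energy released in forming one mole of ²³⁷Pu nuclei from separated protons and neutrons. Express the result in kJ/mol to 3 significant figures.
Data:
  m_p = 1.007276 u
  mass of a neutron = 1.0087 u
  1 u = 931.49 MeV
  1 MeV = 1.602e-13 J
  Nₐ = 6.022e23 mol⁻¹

Z = 94, so N = A − Z = 237 − 94 = 143.
Σm = 94·m_p + 143·m_n = 94.683944 + 144.2441 = 238.928044 u
The mass defect is 238.928044 − 236.73990 = 2.188144 u.
E_B = 2.188144 × 931.49 = 2038.23 MeV
Per nucleus in joules: 2038.23 MeV × 1.602e-13 J/MeV = 3.2652e-10 J
Per mole: 3.2652e-10 J × 6.022e23 mol⁻¹ = 1.9663e+14 J/mol

1.97e+11 kJ/mol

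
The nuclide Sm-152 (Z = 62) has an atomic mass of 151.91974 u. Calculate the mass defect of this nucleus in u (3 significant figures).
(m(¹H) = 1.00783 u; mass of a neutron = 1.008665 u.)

1.35 u

The nucleus contains 62 protons and 152 − 62 = 90 neutrons.
Mass of separated nucleons = 62(1.00783) + 90(1.008665) = 62.48546 + 90.779850 = 153.265310 u
Mass defect Δm = 153.265310 − 151.91974 = 1.345570 u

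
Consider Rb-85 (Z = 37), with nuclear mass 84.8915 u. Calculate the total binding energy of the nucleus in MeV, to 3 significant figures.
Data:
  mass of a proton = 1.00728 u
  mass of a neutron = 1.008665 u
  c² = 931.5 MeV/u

Z = 37, so N = A − Z = 85 − 37 = 48.
Mass of separated nucleons = 37(1.00728) + 48(1.008665) = 37.26936 + 48.415920 = 85.685280 u
Mass defect Δm = 85.685280 − 84.8915 = 0.793780 u
Binding energy = Δm·c² = 0.793780 × 931.5 MeV/u = 739.406 MeV

739 MeV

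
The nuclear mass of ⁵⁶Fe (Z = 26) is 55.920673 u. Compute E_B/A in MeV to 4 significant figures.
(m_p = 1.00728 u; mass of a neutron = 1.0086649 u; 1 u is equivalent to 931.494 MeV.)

8.792 MeV/nucleon

Total constituent mass: 26 × 1.00728 + 30 × 1.0086649 = 56.4492270 u
Mass defect Δm = 56.4492270 − 55.920673 = 0.5285540 u
E_B = 0.5285540 × 931.494 = 492.345 MeV
Per nucleon: 492.345 / 56 = 8.792 MeV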